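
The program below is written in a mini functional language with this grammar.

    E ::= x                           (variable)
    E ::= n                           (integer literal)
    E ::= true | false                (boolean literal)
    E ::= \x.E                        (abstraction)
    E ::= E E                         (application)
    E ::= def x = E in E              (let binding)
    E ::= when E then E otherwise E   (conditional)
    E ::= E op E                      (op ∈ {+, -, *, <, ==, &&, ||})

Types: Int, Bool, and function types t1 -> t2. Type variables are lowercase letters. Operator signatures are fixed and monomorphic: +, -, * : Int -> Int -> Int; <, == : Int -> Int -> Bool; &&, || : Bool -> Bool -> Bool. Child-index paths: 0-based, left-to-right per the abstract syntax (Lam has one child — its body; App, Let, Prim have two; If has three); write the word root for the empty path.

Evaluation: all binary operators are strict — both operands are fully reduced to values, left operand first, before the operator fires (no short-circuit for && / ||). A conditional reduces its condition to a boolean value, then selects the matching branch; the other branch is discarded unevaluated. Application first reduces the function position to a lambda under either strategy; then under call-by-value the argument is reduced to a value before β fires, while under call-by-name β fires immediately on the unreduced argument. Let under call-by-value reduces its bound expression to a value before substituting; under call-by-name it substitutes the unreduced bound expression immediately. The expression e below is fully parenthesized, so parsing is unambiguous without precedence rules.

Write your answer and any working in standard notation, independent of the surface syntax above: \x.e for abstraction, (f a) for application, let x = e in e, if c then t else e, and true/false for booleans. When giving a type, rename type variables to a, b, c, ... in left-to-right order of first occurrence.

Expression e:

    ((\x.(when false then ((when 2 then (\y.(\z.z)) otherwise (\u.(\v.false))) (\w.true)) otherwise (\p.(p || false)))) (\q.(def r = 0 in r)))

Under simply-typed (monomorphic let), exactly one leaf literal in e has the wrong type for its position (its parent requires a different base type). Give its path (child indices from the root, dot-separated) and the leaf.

Derivation:
  unify Bool ~ Bool
  unify Int ~ Bool
  FAIL: mismatch Int ~ Bool

Answer: 0.0.1.0.0 : 2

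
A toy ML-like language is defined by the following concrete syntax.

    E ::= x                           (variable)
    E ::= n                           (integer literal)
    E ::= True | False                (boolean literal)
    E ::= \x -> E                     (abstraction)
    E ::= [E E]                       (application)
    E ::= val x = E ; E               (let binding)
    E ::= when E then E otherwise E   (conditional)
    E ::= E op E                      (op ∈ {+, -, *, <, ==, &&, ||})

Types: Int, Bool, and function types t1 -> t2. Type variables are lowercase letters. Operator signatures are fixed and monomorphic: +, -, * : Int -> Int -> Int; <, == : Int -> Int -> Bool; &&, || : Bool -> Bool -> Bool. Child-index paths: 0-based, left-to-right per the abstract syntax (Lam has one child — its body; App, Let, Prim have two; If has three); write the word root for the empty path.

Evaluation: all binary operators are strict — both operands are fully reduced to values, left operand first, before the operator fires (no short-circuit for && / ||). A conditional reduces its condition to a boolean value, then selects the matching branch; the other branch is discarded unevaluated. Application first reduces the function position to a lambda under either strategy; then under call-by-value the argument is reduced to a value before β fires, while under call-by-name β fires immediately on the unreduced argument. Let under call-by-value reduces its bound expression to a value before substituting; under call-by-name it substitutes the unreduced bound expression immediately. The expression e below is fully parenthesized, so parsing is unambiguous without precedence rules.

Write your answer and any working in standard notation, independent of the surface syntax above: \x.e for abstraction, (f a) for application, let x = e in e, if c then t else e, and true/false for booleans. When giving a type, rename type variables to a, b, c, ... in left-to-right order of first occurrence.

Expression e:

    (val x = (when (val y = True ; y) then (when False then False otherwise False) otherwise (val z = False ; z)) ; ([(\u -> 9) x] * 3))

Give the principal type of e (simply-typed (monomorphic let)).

Trace:
let y : Bool
y : Bool
  unify Bool ~ Bool
  unify Bool ~ Bool
  unify Bool ~ Bool
let z : Bool
z : Bool
  unify Bool ~ Bool
let x : Bool
\u._ : a -> Int
x : Bool
  unify a -> Int ~ Bool -> b
  unify a ~ Bool
  unify Int ~ b
_ _ : Int
  unify Int ~ Int
  unify Int ~ Int

Answer: Int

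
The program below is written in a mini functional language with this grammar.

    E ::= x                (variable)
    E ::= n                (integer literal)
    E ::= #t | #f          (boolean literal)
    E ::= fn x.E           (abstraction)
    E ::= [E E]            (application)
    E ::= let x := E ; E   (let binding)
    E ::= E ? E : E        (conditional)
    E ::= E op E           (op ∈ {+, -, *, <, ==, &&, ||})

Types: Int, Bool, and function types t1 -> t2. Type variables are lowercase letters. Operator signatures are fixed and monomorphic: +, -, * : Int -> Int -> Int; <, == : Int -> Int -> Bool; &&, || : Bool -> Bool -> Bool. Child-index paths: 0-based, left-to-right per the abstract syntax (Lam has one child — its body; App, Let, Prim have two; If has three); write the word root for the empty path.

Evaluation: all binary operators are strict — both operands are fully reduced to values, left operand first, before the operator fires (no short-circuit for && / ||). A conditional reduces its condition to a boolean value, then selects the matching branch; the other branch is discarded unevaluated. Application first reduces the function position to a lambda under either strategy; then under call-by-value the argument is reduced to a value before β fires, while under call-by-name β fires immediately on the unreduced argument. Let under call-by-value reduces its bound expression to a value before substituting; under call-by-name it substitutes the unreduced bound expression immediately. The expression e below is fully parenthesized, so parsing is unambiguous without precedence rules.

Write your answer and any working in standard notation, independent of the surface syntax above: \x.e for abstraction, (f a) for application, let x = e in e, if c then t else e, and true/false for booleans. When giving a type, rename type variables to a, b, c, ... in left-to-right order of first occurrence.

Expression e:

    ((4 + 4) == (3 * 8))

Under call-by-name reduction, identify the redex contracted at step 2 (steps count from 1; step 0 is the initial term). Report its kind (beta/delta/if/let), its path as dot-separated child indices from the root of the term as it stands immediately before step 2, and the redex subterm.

Derivation:
step 0: ((4 + 4) == (3 * 8))
step 1: [delta@0] (8 == (3 * 8))
step 2: [delta@1] (8 == 24)

Answer: delta at 1 : (3 * 8)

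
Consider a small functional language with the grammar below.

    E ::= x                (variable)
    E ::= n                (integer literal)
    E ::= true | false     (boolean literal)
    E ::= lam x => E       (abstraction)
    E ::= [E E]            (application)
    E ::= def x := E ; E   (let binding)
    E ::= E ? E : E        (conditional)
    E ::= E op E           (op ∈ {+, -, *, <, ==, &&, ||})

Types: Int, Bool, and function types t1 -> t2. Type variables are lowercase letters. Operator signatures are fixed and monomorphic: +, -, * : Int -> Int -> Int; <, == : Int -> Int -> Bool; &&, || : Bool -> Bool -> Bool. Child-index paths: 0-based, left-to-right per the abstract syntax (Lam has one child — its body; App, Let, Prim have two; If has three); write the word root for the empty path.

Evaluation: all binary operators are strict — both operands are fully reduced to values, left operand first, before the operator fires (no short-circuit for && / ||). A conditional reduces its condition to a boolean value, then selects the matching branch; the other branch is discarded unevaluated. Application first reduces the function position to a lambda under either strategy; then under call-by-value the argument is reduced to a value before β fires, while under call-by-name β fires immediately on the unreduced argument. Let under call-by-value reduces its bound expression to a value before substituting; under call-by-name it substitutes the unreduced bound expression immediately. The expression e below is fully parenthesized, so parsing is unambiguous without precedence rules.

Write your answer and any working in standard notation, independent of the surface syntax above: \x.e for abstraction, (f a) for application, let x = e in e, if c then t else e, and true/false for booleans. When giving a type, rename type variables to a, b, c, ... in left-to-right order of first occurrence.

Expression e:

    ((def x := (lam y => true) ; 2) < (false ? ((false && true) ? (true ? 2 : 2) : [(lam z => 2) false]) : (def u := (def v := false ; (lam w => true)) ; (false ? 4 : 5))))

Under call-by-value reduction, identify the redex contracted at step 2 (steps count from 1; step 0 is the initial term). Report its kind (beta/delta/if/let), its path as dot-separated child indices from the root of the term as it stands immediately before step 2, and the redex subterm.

Derivation:
step 0: ((let x = (\y.true) in 2) < (if false then (if (false && true) then (if true then 2 else 2) else ((\z.2) false)) else (let u = (let v = false in (\w.true)) in (if false then 4 else 5))))
step 1: [let@0] (2 < (if false then (if (false && true) then (if true then 2 else 2) else ((\z.2) false)) else (let u = (let v = false in (\w.true)) in (if false then 4 else 5))))
step 2: [if@1] (2 < (let u = (let v = false in (\w.true)) in (if false then 4 else 5)))

Answer: if at 1 : (if false then (if (false && true) then (if true then 2 else 2) else ((\z.2) false)) else (let u = (let v = false in (\w.true)) in (if false then 4 else 5)))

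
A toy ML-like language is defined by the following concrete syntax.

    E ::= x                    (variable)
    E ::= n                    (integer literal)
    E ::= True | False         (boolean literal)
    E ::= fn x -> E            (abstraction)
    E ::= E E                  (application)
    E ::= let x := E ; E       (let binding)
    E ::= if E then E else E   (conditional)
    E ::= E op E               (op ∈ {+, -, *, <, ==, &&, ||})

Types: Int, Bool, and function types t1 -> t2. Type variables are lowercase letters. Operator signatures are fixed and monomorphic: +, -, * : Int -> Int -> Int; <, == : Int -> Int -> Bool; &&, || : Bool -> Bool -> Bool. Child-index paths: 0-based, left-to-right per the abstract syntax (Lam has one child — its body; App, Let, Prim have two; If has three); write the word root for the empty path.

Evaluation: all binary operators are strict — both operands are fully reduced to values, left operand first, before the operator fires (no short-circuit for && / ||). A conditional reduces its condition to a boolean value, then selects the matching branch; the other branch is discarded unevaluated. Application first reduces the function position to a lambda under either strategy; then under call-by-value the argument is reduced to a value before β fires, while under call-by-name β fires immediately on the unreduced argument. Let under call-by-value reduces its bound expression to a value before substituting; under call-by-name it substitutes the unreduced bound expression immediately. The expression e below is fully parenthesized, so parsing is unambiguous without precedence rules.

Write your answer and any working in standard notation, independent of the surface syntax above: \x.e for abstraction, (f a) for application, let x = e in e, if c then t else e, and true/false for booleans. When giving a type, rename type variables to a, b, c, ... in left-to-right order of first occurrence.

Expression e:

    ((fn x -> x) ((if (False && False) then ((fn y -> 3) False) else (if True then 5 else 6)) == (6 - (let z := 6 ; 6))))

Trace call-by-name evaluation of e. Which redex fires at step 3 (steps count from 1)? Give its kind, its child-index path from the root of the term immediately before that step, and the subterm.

Answer: if at 0 : (if false then ((\y.3) false) else (if true then 5 else 6))

Derivation:
step 0: ((\x.x) ((if (false && false) then ((\y.3) false) else (if true then 5 else 6)) == (6 - (let z = 6 in 6))))
step 1: [beta@root] ((if (false && false) then ((\y.3) false) else (if true then 5 else 6)) == (6 - (let z = 6 in 6)))
step 2: [delta@0.0] ((if false then ((\y.3) false) else (if true then 5 else 6)) == (6 - (let z = 6 in 6)))
step 3: [if@0] ((if true then 5 else 6) == (6 - (let z = 6 in 6)))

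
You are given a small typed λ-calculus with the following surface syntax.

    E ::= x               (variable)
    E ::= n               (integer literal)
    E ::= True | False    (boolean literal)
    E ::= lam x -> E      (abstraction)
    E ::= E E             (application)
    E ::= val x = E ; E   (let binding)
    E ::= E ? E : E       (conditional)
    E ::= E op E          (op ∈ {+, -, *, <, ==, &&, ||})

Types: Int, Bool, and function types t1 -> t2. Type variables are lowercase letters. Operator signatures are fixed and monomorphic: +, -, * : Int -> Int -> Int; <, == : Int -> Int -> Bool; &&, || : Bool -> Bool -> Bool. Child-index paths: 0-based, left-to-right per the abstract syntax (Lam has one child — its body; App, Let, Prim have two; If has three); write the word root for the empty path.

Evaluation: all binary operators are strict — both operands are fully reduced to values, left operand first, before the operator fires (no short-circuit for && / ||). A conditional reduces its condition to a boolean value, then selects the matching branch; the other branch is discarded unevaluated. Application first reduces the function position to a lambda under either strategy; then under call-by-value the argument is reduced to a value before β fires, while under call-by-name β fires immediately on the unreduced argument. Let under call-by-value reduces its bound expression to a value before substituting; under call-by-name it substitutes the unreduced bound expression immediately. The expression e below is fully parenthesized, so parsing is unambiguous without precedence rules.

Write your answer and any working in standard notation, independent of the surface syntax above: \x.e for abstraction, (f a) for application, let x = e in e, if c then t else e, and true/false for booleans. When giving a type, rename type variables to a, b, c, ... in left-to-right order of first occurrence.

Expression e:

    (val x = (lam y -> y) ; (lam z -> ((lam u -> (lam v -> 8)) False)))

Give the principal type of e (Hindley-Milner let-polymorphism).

Answer: a -> b -> Int

Derivation:
y : a
\y._ : a -> a
let x : forall. a -> a
\v._ : d -> Int
\u._ : c -> d -> Int
  unify c -> d -> Int ~ Bool -> e
  unify c ~ Bool
  unify d -> Int ~ e
_ _ : d -> Int
\z._ : b -> d -> Int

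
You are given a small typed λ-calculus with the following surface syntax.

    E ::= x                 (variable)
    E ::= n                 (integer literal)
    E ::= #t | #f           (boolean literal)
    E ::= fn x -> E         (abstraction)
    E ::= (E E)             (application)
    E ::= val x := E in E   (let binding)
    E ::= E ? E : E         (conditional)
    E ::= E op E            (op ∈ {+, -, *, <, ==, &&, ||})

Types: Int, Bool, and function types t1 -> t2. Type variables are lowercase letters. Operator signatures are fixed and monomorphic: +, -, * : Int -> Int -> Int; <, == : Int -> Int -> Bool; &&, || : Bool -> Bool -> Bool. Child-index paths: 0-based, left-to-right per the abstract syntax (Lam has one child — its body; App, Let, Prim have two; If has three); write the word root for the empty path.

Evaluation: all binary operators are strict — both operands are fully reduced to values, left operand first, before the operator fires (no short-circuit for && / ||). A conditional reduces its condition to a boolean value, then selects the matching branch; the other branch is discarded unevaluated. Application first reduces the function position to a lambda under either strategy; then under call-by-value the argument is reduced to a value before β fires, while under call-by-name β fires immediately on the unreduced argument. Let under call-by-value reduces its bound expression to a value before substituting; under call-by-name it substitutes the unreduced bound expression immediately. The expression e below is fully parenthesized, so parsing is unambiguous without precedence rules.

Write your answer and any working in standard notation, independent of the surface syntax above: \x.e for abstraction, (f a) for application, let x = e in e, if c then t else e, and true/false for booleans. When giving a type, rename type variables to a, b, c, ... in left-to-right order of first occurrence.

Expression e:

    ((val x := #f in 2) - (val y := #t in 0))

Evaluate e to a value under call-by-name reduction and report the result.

Working:
step 0: ((let x = false in 2) - (let y = true in 0))
step 1: [let@0] (2 - (let y = true in 0))
step 2: [let@1] (2 - 0)
step 3: [delta@root] 2

Answer: 2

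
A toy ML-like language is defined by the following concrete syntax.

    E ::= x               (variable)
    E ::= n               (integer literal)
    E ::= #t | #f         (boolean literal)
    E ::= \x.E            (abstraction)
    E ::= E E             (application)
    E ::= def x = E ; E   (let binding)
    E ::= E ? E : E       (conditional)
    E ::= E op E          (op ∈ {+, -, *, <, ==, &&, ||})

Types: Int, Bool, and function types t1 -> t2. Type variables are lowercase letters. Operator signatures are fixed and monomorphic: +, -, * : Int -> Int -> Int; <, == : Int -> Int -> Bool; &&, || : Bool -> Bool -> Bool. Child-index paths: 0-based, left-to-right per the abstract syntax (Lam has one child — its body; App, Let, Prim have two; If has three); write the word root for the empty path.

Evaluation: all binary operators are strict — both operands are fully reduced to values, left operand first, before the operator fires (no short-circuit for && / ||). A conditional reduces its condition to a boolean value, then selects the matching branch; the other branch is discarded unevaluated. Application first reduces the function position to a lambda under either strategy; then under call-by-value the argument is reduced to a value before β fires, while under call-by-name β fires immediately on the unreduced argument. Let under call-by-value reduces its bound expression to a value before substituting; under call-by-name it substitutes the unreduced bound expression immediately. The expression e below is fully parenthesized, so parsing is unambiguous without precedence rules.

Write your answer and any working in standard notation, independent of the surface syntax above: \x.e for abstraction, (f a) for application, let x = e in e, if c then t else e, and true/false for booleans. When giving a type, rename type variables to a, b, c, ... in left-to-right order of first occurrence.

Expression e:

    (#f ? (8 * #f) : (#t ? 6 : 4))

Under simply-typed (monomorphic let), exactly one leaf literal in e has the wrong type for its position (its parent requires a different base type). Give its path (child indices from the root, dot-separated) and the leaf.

Derivation:
  unify Bool ~ Bool
  unify Int ~ Int
  unify Bool ~ Int
  FAIL: mismatch Bool ~ Int

Answer: 1.1 : false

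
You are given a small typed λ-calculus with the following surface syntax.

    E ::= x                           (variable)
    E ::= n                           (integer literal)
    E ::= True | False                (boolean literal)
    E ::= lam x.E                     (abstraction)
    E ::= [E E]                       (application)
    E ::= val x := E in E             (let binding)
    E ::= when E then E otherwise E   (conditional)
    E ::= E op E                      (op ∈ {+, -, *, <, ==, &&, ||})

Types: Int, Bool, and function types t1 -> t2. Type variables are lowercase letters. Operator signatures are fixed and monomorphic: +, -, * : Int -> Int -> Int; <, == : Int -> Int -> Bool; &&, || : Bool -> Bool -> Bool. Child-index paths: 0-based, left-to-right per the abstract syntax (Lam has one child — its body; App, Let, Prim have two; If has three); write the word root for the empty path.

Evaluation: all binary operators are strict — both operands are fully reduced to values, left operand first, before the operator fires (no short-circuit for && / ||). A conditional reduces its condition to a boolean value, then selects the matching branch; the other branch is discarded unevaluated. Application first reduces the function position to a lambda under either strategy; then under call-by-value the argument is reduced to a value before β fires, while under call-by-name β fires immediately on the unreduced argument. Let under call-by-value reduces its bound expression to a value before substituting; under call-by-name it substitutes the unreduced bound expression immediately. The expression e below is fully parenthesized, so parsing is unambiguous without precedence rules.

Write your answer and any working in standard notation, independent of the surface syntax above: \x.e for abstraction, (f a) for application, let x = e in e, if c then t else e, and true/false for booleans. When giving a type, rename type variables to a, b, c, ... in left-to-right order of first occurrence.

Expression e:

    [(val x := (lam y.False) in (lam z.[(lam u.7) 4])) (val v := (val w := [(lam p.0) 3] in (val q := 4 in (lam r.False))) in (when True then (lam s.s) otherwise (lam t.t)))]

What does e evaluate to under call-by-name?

Derivation:
step 0: ((let x = (\y.false) in (\z.((\u.7) 4))) (let v = (let w = ((\p.0) 3) in (let q = 4 in (\r.false))) in (if true then (\s.s) else (\t.t))))
step 1: [let@0] ((\z.((\u.7) 4)) (let v = (let w = ((\p.0) 3) in (let q = 4 in (\r.false))) in (if true then (\s.s) else (\t.t))))
step 2: [beta@root] ((\u.7) 4)
step 3: [beta@root] 7

Answer: 7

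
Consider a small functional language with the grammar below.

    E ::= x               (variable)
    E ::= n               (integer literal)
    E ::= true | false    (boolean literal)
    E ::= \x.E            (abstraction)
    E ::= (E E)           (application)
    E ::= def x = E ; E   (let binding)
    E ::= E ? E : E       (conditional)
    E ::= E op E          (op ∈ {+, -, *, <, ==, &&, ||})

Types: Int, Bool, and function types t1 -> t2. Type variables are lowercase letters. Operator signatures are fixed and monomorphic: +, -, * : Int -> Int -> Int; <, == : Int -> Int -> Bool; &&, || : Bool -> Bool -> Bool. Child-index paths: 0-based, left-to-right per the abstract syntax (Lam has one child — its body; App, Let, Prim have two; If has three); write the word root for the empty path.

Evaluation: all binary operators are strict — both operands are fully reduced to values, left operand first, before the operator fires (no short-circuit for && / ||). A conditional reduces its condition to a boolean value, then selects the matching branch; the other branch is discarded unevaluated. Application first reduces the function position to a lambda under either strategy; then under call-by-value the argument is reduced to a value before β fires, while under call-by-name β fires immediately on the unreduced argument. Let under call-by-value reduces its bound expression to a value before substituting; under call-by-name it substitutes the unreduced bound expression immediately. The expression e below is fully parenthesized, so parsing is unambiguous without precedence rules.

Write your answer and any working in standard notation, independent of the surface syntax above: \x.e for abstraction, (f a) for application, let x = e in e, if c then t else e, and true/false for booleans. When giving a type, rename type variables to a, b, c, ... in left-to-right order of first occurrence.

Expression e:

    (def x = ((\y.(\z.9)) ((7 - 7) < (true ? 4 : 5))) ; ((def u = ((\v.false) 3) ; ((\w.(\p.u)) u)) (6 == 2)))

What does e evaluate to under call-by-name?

Answer: false

Working:
step 0: (let x = ((\y.(\z.9)) ((7 - 7) < (if true then 4 else 5))) in ((let u = ((\v.false) 3) in ((\w.(\p.u)) u)) (6 == 2)))
step 1: [let@root] ((let u = ((\v.false) 3) in ((\w.(\p.u)) u)) (6 == 2))
step 2: [let@0] (((\w.(\p.((\v.false) 3))) ((\v.false) 3)) (6 == 2))
step 3: [beta@0] ((\p.((\v.false) 3)) (6 == 2))
step 4: [beta@root] ((\v.false) 3)
step 5: [beta@root] false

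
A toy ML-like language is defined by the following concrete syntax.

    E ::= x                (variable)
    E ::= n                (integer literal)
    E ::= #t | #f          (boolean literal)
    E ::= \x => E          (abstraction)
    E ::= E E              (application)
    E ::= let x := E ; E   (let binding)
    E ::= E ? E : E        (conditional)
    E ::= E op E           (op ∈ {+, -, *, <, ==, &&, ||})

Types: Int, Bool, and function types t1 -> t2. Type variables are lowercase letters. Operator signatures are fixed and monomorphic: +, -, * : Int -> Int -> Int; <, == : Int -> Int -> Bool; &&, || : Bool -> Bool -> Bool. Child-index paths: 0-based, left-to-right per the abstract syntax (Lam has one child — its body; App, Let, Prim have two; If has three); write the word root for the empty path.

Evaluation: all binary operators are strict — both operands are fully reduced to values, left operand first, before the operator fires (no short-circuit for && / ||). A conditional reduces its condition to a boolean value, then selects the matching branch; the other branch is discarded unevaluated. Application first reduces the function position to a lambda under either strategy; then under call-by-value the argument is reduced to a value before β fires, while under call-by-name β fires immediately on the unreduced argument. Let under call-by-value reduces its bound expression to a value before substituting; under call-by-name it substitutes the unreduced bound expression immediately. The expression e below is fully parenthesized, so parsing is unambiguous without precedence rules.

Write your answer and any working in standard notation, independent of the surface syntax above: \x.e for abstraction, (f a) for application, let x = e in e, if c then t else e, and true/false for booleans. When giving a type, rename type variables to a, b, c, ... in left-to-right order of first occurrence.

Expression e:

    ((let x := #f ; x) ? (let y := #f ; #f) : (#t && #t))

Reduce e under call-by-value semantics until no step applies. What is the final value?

Answer: true

Derivation:
step 0: (if (let x = false in x) then (let y = false in false) else (true && true))
step 1: [let@0] (if false then (let y = false in false) else (true && true))
step 2: [if@root] (true && true)
step 3: [delta@root] true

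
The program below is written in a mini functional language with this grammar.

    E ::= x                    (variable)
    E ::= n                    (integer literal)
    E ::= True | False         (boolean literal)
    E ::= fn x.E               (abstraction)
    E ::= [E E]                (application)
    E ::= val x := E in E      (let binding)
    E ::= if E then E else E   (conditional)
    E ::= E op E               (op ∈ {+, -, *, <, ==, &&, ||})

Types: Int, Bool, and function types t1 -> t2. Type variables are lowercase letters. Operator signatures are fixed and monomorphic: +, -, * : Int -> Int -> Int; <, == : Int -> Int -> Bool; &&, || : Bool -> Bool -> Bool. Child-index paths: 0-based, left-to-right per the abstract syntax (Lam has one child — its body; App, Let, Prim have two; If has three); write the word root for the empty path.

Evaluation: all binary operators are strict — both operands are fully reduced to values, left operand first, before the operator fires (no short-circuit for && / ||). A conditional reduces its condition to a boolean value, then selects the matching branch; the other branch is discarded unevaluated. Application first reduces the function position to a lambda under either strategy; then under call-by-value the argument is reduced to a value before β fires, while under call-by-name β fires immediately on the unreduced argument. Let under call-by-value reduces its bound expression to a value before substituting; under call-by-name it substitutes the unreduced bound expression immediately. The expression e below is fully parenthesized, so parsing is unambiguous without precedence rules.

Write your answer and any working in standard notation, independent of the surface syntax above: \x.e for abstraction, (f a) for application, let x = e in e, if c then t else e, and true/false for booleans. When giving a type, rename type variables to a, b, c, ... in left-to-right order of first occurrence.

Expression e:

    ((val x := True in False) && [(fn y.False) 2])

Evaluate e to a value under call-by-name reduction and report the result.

Answer: false

Derivation:
step 0: ((let x = true in false) && ((\y.false) 2))
step 1: [let@0] (false && ((\y.false) 2))
step 2: [beta@1] (false && false)
step 3: [delta@root] false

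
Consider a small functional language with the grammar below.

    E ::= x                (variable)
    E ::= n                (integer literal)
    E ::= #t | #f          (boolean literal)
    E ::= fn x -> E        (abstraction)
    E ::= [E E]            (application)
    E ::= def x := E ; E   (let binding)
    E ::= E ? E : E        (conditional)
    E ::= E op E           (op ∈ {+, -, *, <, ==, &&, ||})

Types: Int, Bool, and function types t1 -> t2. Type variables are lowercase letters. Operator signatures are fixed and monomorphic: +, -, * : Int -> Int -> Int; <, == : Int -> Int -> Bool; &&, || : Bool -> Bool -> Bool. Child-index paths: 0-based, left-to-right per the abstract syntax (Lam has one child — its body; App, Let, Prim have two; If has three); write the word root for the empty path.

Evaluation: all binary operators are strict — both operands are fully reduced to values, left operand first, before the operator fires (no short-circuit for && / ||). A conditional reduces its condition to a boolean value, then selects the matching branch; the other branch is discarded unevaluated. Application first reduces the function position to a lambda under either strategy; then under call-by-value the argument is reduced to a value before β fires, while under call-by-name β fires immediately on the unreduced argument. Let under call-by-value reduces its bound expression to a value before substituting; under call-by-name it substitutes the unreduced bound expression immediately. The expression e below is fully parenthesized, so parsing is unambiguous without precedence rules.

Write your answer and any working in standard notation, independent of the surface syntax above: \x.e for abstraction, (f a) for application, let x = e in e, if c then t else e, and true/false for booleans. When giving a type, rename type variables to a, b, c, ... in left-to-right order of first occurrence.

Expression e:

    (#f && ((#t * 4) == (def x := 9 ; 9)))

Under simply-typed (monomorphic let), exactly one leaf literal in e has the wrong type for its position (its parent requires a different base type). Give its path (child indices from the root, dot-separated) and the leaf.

Answer: 1.0.0 : true

Trace:
  unify Bool ~ Bool
  unify Bool ~ Int
  FAIL: mismatch Bool ~ Int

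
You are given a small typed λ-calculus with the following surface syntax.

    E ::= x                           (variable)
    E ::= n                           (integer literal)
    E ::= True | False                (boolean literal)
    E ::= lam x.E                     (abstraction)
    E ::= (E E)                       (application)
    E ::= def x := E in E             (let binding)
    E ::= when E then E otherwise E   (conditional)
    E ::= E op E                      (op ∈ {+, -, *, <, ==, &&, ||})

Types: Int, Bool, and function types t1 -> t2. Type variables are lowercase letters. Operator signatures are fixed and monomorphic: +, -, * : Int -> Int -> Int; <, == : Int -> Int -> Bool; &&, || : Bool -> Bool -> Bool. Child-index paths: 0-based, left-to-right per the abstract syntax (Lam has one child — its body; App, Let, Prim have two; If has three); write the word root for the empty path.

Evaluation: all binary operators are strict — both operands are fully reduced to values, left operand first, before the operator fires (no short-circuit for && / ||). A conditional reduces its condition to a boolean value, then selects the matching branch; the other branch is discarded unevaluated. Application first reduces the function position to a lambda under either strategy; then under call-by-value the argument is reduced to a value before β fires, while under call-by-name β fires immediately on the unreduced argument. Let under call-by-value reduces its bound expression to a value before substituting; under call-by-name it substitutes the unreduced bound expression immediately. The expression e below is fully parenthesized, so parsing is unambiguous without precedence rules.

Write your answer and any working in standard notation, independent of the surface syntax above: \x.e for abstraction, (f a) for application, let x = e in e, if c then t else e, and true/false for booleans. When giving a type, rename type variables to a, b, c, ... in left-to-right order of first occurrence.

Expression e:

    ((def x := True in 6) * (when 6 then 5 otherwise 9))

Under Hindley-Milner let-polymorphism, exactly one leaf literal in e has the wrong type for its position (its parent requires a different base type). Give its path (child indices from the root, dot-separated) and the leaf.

Answer: 1.0 : 6

Derivation:
let x : Bool
  unify Int ~ Int
  unify Int ~ Bool
  FAIL: mismatch Int ~ Bool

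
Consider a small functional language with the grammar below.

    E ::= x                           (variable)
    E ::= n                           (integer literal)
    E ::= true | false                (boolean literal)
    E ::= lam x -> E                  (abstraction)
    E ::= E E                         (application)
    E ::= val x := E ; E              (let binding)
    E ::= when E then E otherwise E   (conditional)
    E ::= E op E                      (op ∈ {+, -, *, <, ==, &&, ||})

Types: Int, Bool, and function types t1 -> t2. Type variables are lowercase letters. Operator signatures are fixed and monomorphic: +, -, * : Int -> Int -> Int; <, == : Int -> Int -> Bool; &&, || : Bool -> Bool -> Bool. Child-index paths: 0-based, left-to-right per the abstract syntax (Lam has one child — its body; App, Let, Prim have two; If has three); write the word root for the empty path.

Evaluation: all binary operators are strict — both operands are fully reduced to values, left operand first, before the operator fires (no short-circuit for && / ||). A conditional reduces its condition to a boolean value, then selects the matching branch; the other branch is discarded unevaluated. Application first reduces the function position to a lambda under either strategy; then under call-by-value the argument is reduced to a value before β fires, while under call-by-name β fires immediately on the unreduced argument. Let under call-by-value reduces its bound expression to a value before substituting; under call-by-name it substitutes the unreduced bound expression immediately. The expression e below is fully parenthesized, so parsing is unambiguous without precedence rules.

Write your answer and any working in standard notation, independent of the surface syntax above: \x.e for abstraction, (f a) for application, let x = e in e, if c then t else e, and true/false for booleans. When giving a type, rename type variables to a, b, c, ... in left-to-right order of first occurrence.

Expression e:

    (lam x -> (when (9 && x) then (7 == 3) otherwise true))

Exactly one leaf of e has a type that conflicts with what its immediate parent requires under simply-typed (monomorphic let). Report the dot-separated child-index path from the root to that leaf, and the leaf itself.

Trace:
  unify Int ~ Bool
  FAIL: mismatch Int ~ Bool

Answer: 0.0.0 : 9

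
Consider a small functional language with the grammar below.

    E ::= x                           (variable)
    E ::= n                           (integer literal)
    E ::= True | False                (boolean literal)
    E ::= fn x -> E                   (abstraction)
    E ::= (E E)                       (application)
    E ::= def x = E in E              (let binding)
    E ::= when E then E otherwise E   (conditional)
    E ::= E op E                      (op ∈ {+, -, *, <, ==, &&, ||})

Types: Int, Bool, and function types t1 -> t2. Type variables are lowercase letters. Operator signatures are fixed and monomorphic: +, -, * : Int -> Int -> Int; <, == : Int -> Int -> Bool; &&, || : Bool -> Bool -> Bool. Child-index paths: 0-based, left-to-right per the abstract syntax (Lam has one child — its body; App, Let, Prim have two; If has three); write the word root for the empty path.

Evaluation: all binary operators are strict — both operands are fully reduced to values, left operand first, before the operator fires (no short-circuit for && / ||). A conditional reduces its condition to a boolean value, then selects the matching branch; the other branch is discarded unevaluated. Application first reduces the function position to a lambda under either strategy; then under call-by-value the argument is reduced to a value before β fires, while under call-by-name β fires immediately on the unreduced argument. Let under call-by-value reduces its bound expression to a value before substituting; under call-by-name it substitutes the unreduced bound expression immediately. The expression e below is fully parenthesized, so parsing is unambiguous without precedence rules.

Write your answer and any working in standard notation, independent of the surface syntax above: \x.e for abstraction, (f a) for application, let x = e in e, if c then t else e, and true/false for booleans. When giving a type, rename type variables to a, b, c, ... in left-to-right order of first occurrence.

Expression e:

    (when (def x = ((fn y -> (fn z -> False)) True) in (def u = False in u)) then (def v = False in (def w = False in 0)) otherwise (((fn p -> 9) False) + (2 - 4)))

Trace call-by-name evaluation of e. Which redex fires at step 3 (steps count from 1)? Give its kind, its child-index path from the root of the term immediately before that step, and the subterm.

Derivation:
step 0: (if (let x = ((\y.(\z.false)) true) in (let u = false in u)) then (let v = false in (let w = false in 0)) else (((\p.9) false) + (2 - 4)))
step 1: [let@0] (if (let u = false in u) then (let v = false in (let w = false in 0)) else (((\p.9) false) + (2 - 4)))
step 2: [let@0] (if false then (let v = false in (let w = false in 0)) else (((\p.9) false) + (2 - 4)))
step 3: [if@root] (((\p.9) false) + (2 - 4))

Answer: if at root : (if false then (let v = false in (let w = false in 0)) else (((\p.9) false) + (2 - 4)))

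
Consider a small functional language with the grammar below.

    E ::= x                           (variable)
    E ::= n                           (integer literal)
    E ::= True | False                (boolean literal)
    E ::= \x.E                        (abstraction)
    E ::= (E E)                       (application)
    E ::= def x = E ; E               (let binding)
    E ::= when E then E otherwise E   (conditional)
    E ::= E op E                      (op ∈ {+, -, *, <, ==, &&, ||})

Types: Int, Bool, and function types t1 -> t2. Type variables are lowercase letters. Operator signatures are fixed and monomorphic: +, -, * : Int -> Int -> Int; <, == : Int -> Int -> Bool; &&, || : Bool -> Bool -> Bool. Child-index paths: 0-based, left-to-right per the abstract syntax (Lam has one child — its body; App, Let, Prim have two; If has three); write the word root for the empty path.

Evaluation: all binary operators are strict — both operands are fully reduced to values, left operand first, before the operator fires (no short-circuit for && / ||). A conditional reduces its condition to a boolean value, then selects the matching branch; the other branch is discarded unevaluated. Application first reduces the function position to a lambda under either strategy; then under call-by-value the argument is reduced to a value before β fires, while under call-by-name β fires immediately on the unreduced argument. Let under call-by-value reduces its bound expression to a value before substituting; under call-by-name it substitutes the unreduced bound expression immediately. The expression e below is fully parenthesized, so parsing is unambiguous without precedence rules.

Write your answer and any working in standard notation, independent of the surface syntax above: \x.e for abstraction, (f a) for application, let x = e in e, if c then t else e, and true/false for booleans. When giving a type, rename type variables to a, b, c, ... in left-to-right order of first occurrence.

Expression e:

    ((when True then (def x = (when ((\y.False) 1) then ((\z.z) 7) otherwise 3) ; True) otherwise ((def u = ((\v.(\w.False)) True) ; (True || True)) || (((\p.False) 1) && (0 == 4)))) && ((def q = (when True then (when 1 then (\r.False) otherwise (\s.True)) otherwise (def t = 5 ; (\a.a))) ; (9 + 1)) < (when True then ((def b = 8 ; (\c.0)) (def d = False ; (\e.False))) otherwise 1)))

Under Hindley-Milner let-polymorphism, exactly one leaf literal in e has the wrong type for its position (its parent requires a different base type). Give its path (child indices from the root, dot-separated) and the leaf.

Working:
  unify Bool ~ Bool
\y._ : a -> Bool
  unify a -> Bool ~ Int -> b
  unify a ~ Int
  unify Bool ~ b
_ _ : Bool
  unify Bool ~ Bool
z : c
\z._ : c -> c
  unify c -> c ~ Int -> d
  unify c ~ Int
  unify Int ~ d
_ _ : Int
  unify Int ~ Int
let x : Int
\w._ : f -> Bool
\v._ : e -> f -> Bool
  unify e -> f -> Bool ~ Bool -> g
  unify e ~ Bool
  unify f -> Bool ~ g
_ _ : f -> Bool
let u : forall. f -> Bool
  unify Bool ~ Bool
  unify Bool ~ Bool
  unify Bool ~ Bool
\p._ : h -> Bool
  unify h -> Bool ~ Int -> i
  unify h ~ Int
  unify Bool ~ i
_ _ : Bool
  unify Bool ~ Bool
  unify Int ~ Int
  unify Int ~ Int
  unify Bool ~ Bool
  unify Bool ~ Bool
  unify Bool ~ Bool
  unify Bool ~ Bool
  unify Bool ~ Bool
  unify Int ~ Bool
  FAIL: mismatch Int ~ Bool

Answer: 1.0.0.1.0 : 1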